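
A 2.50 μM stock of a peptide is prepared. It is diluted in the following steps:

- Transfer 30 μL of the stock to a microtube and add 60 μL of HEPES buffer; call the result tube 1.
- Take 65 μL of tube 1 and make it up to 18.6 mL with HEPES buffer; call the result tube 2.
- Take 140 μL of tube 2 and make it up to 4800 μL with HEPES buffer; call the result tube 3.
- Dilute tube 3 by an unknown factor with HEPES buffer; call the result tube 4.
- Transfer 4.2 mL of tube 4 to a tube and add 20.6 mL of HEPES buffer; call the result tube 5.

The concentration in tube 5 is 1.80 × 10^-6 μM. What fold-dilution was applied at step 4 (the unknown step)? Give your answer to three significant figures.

7.99-fold

Step 1: 30 μL + 60 μL = 90 μL total → factor 90/30 = 3
Step 2: 65 μL brought to 18.6 mL → factor 18600/65 = 286.15
Step 3: 140 μL brought to 4800 μL → factor 4800/140 = 34.286
Step 4: unknown factor x
Step 5: 4.2 mL + 20.6 mL = 24.8 mL total → factor 24.8/4.2 = 5.9048
Product of known-step factors = 1.7379 × 10^5
Overall factor = 2.50 μM / (1.80 × 10^-6 μM) = 1.3889 × 10^6
x = 1.3889 × 10^6 / 1.7379 × 10^5 = 7.99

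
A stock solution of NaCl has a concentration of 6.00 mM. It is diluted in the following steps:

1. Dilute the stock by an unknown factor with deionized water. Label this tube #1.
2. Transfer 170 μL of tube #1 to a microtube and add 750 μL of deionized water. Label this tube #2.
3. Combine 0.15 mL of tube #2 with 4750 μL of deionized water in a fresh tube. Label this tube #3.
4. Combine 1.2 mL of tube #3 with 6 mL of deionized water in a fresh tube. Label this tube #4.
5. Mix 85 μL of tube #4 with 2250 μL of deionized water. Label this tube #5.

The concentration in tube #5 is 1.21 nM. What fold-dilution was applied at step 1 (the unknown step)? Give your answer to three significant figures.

170-fold

Step 1: unknown factor x
Step 2: 170 μL + 750 μL = 920 μL total → factor 920/170 = 5.4118
Step 3: 0.15 mL + 4750 μL = 4.9 mL total → factor 4.9/0.15 = 32.667
Step 4: 1.2 mL + 6 mL = 7.2 mL total → factor 7.2/1.2 = 6
Step 5: 85 μL + 2250 μL = 2335 μL total → factor 2335/85 = 27.471
Product of known-step factors = 29138
Overall factor = 6.00 mM / (1.21 nM) = 4.9587 × 10^6
x = 4.9587 × 10^6 / 29138 = 170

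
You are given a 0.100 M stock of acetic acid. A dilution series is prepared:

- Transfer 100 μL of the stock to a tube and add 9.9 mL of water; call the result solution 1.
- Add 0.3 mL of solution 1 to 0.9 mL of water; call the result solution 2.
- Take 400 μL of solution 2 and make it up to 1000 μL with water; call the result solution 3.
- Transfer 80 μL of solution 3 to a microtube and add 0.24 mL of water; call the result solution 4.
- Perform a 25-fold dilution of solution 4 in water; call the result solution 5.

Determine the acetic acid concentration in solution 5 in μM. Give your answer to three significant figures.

Step 1: 100 μL + 9.9 mL = 10000 μL total → factor 10000/100 = 100
Step 2: 0.3 mL + 0.9 mL = 1.2 mL total → factor 1.2/0.3 = 4
Step 3: 400 μL brought to 1000 μL → factor 1000/400 = 2.5
Step 4: 80 μL + 0.24 mL = 320 μL total → factor 320/80 = 4
Step 5: 25-fold → factor 25
Overall dilution factor = 100 × 4 × 2.5 × 4 × 25 = 1 × 10^5
Final = 0.100 M / 1 × 10^5 = 1.000 × 10^-6 M = 1.00 μM

1.00 μM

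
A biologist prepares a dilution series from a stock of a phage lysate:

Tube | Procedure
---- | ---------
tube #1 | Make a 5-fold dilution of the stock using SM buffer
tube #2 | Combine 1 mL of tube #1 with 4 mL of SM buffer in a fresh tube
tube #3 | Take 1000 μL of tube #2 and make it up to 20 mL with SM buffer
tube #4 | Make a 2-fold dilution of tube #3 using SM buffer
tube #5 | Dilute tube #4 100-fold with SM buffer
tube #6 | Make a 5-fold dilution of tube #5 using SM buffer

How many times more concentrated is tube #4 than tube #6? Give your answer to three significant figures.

Step 1: 5-fold → factor 5
Step 2: 1 mL + 4 mL = 5 mL total → factor 5/1 = 5
Step 3: 1000 μL brought to 20 mL → factor 20000/1000 = 20
Step 4: 2-fold → factor 2
Step 5: 100-fold → factor 100
Step 6: 5-fold → factor 5
Dilution factor to tube #4 = 1000; to tube #6 = 5 × 10^5
[tube #4]/[tube #6] = (factor to tube #6)/(factor to tube #4) = 5 × 10^5/1000 = 500

500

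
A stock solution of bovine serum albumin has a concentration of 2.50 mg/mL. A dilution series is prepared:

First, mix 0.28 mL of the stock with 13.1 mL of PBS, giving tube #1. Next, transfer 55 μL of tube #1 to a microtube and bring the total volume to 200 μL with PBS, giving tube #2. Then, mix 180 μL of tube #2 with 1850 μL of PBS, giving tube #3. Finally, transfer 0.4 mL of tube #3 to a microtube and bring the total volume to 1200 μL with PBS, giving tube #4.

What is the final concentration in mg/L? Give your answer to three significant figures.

Step 1: 0.28 mL + 13.1 mL = 13.38 mL total → factor 13.38/0.28 = 47.786
Step 2: 55 μL brought to 200 μL → factor 200/55 = 3.6364
Step 3: 180 μL + 1850 μL = 2030 μL total → factor 2030/180 = 11.278
Step 4: 0.4 mL brought to 1200 μL → factor 1.2/0.4 = 3
Overall dilution factor = 47.786 × 3.6364 × 11.278 × 3 = 5879.1
Final = 2.50 mg/mL / 5879.1 = 0.0004252 mg/mL = 0.425 mg/L

0.425 mg/L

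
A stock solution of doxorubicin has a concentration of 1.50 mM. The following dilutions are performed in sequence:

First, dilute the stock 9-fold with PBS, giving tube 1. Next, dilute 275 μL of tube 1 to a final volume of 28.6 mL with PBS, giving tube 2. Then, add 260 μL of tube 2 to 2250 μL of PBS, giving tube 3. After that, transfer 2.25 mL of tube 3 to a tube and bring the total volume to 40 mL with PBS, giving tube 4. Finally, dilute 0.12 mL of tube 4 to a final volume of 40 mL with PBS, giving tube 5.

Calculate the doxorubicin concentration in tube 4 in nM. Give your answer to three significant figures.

9.34 nM

Step 1: 9-fold → factor 9
Step 2: 275 μL brought to 28.6 mL → factor 28600/275 = 104
Step 3: 260 μL + 2250 μL = 2510 μL total → factor 2510/260 = 9.6538
Step 4: 2.25 mL brought to 40 mL → factor 40/2.25 = 17.778
Dilution factor through tube 4 = 9 × 104 × 9.6538 × 17.778 = 1.6064 × 10^5
[tube 4] = 1.50 mM / 1.6064 × 10^5 = 9.338 × 10^-6 mM = 9.34 nM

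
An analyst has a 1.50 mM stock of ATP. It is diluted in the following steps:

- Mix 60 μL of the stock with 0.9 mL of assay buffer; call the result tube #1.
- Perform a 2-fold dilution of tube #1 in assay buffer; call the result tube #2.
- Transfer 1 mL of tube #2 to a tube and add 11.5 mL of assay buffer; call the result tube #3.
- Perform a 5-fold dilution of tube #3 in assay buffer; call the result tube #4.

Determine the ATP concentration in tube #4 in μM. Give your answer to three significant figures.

Step 1: 60 μL + 0.9 mL = 960 μL total → factor 960/60 = 16
Step 2: 2-fold → factor 2
Step 3: 1 mL + 11.5 mL = 12.5 mL total → factor 12.5/1 = 12.5
Step 4: 5-fold → factor 5
Overall dilution factor = 16 × 2 × 12.5 × 5 = 2000
Final = 1.50 mM / 2000 = 0.0007500 mM = 0.750 μM

0.750 μM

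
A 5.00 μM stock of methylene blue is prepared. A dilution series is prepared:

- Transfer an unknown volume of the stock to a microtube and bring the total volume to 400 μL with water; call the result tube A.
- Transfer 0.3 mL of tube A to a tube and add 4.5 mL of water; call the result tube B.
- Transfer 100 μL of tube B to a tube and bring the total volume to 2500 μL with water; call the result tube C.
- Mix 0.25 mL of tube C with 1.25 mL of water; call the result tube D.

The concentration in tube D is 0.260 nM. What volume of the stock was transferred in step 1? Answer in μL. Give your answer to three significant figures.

49.9 μL

Step 1: v brought to 400 μL → factor = 400 μL/v
Step 2: 0.3 mL + 4.5 mL = 4.8 mL total → factor 4.8/0.3 = 16
Step 3: 100 μL brought to 2500 μL → factor 2500/100 = 25
Step 4: 0.25 mL + 1.25 mL = 1.5 mL total → factor 1.5/0.25 = 6
Product of known-step factors = 2400
Overall factor = 5.00 μM / (0.260 nM) = 19231
Step-1 factor = 19231 / 2400 = 8.0128
v = 400 μL / 8.0128 = 49.9 μL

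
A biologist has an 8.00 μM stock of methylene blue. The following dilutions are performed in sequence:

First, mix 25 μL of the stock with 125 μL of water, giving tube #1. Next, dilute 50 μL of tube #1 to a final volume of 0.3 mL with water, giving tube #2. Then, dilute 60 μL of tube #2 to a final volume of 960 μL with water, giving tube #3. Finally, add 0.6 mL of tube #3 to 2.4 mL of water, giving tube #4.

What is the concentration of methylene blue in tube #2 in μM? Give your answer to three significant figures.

Step 1: 25 μL + 125 μL = 150 μL total → factor 150/25 = 6
Step 2: 50 μL brought to 0.3 mL → factor 300/50 = 6
Dilution factor through tube #2 = 6 × 6 = 36
[tube #2] = 8.00 μM / 36 = 0.222 μM

0.222 μM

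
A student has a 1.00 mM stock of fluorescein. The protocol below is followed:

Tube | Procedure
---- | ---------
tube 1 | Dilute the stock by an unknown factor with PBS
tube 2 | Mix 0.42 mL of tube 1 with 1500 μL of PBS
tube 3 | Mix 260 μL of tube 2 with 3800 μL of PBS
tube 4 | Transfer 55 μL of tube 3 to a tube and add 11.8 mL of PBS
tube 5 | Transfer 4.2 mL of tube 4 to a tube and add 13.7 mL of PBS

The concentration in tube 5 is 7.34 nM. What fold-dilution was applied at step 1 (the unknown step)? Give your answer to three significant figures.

Step 1: unknown factor x
Step 2: 0.42 mL + 1500 μL = 1.92 mL total → factor 1.92/0.42 = 4.5714
Step 3: 260 μL + 3800 μL = 4060 μL total → factor 4060/260 = 15.615
Step 4: 55 μL + 11.8 mL = 11855 μL total → factor 11855/55 = 215.55
Step 5: 4.2 mL + 13.7 mL = 17.9 mL total → factor 17.9/4.2 = 4.2619
Product of known-step factors = 65576
Overall factor = 1.00 mM / (7.34 nM) = 1.3624 × 10^5
x = 1.3624 × 10^5 / 65576 = 2.08

2.08-fold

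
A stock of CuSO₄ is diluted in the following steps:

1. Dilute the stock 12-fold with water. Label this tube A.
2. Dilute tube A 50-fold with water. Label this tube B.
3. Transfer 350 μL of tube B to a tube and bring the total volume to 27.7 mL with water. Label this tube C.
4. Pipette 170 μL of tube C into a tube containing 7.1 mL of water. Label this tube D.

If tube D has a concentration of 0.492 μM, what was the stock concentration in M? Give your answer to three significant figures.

Step 1: 12-fold → factor 12
Step 2: 50-fold → factor 50
Step 3: 350 μL brought to 27.7 mL → factor 27700/350 = 79.143
Step 4: 170 μL + 7.1 mL = 7270 μL total → factor 7270/170 = 42.765
Overall dilution factor = 12 × 50 × 79.143 × 42.765 = 2.0307 × 10^6
Stock = 0.492 μM × 2.0307 × 10^6 = 9.991 × 10^5 μM = 0.999 M

0.999 M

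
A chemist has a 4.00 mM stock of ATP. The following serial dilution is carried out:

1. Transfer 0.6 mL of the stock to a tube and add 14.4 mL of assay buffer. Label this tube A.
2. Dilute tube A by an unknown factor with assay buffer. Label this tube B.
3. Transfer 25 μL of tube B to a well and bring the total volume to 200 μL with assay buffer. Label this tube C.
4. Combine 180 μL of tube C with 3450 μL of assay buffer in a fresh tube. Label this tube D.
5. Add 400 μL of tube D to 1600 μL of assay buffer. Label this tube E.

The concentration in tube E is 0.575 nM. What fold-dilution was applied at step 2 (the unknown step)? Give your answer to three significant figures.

345-fold

Step 1: 0.6 mL + 14.4 mL = 15 mL total → factor 15/0.6 = 25
Step 2: unknown factor x
Step 3: 25 μL brought to 200 μL → factor 200/25 = 8
Step 4: 180 μL + 3450 μL = 3630 μL total → factor 3630/180 = 20.167
Step 5: 400 μL + 1600 μL = 2000 μL total → factor 2000/400 = 5
Product of known-step factors = 20167
Overall factor = 4.00 mM / (0.575 nM) = 6.9565 × 10^6
x = 6.9565 × 10^6 / 20167 = 345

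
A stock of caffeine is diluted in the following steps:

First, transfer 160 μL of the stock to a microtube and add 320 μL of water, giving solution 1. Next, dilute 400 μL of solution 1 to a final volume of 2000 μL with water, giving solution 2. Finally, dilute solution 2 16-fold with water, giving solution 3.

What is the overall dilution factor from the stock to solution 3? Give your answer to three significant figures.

Step 1: 160 μL + 320 μL = 480 μL total → factor 480/160 = 3
Step 2: 400 μL brought to 2000 μL → factor 2000/400 = 5
Step 3: 16-fold → factor 16
Overall dilution factor = 3 × 5 × 16 = 240

240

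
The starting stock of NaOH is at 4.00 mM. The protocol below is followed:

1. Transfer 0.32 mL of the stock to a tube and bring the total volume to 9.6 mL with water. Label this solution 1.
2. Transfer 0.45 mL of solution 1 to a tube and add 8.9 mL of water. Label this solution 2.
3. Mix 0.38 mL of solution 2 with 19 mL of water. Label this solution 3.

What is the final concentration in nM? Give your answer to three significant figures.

Step 1: 0.32 mL brought to 9.6 mL → factor 9.6/0.32 = 30
Step 2: 0.45 mL + 8.9 mL = 9.35 mL total → factor 9.35/0.45 = 20.778
Step 3: 0.38 mL + 19 mL = 19.38 mL total → factor 19.38/0.38 = 51
Overall dilution factor = 30 × 20.778 × 51 = 31790
Final = 4.00 mM / 31790 = 0.0001258 mM = 126 nM

126 nM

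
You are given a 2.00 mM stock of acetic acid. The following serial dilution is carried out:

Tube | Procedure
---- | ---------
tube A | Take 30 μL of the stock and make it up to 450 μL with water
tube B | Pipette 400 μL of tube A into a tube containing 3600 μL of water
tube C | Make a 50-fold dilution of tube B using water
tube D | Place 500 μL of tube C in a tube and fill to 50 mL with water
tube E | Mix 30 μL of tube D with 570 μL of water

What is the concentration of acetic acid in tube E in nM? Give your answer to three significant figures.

0.133 nM

Step 1: 30 μL brought to 450 μL → factor 450/30 = 15
Step 2: 400 μL + 3600 μL = 4000 μL total → factor 4000/400 = 10
Step 3: 50-fold → factor 50
Step 4: 500 μL brought to 50 mL → factor 50000/500 = 100
Step 5: 30 μL + 570 μL = 600 μL total → factor 600/30 = 20
Overall dilution factor = 15 × 10 × 50 × 100 × 20 = 1.5 × 10^7
Final = 2.00 mM / 1.5 × 10^7 = 1.333 × 10^-7 mM = 0.133 nM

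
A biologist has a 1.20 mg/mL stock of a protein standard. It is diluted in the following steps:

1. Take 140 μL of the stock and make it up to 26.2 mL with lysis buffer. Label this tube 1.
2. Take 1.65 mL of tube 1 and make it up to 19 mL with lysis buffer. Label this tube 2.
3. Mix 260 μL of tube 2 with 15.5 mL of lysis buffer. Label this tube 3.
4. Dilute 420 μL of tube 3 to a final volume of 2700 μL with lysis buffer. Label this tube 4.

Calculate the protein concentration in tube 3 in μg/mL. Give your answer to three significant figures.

Step 1: 140 μL brought to 26.2 mL → factor 26200/140 = 187.14
Step 2: 1.65 mL brought to 19 mL → factor 19/1.65 = 11.515
Step 3: 260 μL + 15.5 mL = 15760 μL total → factor 15760/260 = 60.615
Dilution factor through tube 3 = 187.14 × 11.515 × 60.615 = 1.3062 × 10^5
[tube 3] = 1.20 mg/mL / 1.3062 × 10^5 = 9.187 × 10^-6 mg/mL = 0.00919 μg/mL

0.00919 μg/mL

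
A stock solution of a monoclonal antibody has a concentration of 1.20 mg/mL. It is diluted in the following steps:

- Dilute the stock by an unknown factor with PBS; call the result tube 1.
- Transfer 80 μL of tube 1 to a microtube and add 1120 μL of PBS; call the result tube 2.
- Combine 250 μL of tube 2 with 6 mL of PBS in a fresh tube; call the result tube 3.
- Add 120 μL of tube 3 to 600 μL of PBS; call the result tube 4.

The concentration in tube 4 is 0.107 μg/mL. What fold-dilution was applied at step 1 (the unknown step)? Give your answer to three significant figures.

Step 1: unknown factor x
Step 2: 80 μL + 1120 μL = 1200 μL total → factor 1200/80 = 15
Step 3: 250 μL + 6 mL = 6250 μL total → factor 6250/250 = 25
Step 4: 120 μL + 600 μL = 720 μL total → factor 720/120 = 6
Product of known-step factors = 2250
Overall factor = 1.20 mg/mL / (0.107 μg/mL) = 11215
x = 11215 / 2250 = 4.98

4.98-fold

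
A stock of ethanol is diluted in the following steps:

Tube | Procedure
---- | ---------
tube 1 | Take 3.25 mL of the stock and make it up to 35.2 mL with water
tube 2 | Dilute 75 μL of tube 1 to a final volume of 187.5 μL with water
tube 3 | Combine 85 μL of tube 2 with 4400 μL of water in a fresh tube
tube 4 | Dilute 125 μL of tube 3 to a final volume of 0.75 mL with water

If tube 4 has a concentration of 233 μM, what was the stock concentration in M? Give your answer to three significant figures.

2.00 M

Step 1: 3.25 mL brought to 35.2 mL → factor 35.2/3.25 = 10.831
Step 2: 75 μL brought to 187.5 μL → factor 187.5/75 = 2.5
Step 3: 85 μL + 4400 μL = 4485 μL total → factor 4485/85 = 52.765
Step 4: 125 μL brought to 0.75 mL → factor 750/125 = 6
Overall dilution factor = 10.831 × 2.5 × 52.765 × 6 = 8572.2
Stock = 233 μM × 8572.2 = 1.997 × 10^6 μM = 2.00 M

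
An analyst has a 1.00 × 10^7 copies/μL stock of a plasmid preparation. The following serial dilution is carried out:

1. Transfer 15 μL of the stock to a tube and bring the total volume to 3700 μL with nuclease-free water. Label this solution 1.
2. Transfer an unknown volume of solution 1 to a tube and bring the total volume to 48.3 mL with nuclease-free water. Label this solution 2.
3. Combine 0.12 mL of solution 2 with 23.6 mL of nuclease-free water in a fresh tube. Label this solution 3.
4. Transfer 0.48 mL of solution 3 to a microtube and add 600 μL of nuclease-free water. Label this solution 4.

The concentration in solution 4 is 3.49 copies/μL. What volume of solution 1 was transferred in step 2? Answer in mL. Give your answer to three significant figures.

Step 1: 15 μL brought to 3700 μL → factor 3700/15 = 246.67
Step 2: v brought to 48.3 mL → factor = 48.3 mL/v
Step 3: 0.12 mL + 23.6 mL = 23.72 mL total → factor 23.72/0.12 = 197.67
Step 4: 0.48 mL + 600 μL = 1.08 mL total → factor 1.08/0.48 = 2.25
Product of known-step factors = 1.097 × 10^5
Overall factor = 1.00 × 10^7 copies/μL / (3.49 copies/μL) = 2.8653 × 10^6
Step-2 factor = 2.8653 × 10^6 / 1.097 × 10^5 = 26.118
v = 48.3 mL / 26.118 = 1.85 mL

1.85 mL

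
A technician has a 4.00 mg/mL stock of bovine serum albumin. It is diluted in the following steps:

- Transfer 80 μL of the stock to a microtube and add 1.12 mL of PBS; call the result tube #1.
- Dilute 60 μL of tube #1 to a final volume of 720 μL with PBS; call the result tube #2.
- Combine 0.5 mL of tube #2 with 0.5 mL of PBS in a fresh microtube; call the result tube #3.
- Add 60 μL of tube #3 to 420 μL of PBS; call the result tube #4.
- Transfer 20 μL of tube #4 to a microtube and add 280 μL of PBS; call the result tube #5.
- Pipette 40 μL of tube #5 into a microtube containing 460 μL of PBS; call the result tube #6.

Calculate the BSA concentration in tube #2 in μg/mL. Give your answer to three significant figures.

22.2 μg/mL

Step 1: 80 μL + 1.12 mL = 1200 μL total → factor 1200/80 = 15
Step 2: 60 μL brought to 720 μL → factor 720/60 = 12
Dilution factor through tube #2 = 15 × 12 = 180
[tube #2] = 4.00 mg/mL / 180 = 0.02222 mg/mL = 22.2 μg/mL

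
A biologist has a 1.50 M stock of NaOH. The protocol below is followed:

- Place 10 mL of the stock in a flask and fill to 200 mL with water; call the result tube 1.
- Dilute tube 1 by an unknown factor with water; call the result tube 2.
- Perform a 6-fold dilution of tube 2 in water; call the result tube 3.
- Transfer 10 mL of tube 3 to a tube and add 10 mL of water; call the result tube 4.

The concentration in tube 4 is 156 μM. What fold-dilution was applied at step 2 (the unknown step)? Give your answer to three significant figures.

Step 1: 10 mL brought to 200 mL → factor 200/10 = 20
Step 2: unknown factor x
Step 3: 6-fold → factor 6
Step 4: 10 mL + 10 mL = 20 mL total → factor 20/10 = 2
Product of known-step factors = 240
Overall factor = 1.50 M / (156 μM) = 9615.4
x = 9615.4 / 240 = 40.1

40.1-fold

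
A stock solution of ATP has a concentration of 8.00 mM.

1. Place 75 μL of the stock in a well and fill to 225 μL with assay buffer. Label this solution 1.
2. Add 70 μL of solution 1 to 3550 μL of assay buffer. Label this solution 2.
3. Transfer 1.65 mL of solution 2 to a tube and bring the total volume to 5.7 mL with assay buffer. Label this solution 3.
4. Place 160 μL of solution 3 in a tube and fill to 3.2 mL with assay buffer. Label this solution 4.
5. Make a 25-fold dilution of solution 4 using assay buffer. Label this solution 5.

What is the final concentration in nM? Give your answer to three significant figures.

Step 1: 75 μL brought to 225 μL → factor 225/75 = 3
Step 2: 70 μL + 3550 μL = 3620 μL total → factor 3620/70 = 51.714
Step 3: 1.65 mL brought to 5.7 mL → factor 5.7/1.65 = 3.4545
Step 4: 160 μL brought to 3.2 mL → factor 3200/160 = 20
Step 5: 25-fold → factor 25
Overall dilution factor = 3 × 51.714 × 3.4545 × 20 × 25 = 2.6797 × 10^5
Final = 8.00 mM / 2.6797 × 10^5 = 2.985 × 10^-5 mM = 29.9 nM

29.9 nM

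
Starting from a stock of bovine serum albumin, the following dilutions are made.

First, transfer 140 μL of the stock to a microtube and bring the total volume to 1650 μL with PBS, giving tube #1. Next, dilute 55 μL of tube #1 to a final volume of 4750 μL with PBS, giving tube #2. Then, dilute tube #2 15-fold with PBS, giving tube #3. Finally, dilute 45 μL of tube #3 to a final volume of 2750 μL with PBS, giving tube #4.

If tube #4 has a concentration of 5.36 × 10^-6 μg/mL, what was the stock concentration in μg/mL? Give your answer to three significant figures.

Step 1: 140 μL brought to 1650 μL → factor 1650/140 = 11.786
Step 2: 55 μL brought to 4750 μL → factor 4750/55 = 86.364
Step 3: 15-fold → factor 15
Step 4: 45 μL brought to 2750 μL → factor 2750/45 = 61.111
Overall dilution factor = 11.786 × 86.364 × 15 × 61.111 = 9.3304 × 10^5
Stock = 5.36 × 10^-6 μg/mL × 9.3304 × 10^5 = 5.00 μg/mL

5.00 μg/mL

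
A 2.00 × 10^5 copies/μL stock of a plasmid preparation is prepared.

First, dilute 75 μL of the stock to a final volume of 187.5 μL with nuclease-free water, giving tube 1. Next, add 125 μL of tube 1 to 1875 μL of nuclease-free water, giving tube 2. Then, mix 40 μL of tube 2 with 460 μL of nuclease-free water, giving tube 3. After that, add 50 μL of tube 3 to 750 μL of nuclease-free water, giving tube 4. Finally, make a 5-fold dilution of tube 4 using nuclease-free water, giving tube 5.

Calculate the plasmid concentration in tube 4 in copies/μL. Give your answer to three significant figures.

Step 1: 75 μL brought to 187.5 μL → factor 187.5/75 = 2.5
Step 2: 125 μL + 1875 μL = 2000 μL total → factor 2000/125 = 16
Step 3: 40 μL + 460 μL = 500 μL total → factor 500/40 = 12.5
Step 4: 50 μL + 750 μL = 800 μL total → factor 800/50 = 16
Dilution factor through tube 4 = 2.5 × 16 × 12.5 × 16 = 8000
[tube 4] = 2.00 × 10^5 copies/μL / 8000 = 25.0 copies/μL

25.0 copies/μL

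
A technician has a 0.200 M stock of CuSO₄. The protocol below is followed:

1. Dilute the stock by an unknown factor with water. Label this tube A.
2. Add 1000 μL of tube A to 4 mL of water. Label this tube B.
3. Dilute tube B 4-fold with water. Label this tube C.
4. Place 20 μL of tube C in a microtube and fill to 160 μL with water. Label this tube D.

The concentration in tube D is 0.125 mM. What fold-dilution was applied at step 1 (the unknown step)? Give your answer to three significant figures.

10.0-fold

Step 1: unknown factor x
Step 2: 1000 μL + 4 mL = 5000 μL total → factor 5000/1000 = 5
Step 3: 4-fold → factor 4
Step 4: 20 μL brought to 160 μL → factor 160/20 = 8
Product of known-step factors = 160
Overall factor = 0.200 M / (0.125 mM) = 1600
x = 1600 / 160 = 10.0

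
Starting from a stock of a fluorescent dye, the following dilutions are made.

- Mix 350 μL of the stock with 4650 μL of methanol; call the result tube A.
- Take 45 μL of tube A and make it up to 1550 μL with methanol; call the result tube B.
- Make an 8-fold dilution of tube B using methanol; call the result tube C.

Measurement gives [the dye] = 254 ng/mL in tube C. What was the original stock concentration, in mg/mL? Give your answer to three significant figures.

1.00 mg/mL

Step 1: 350 μL + 4650 μL = 5000 μL total → factor 5000/350 = 14.286
Step 2: 45 μL brought to 1550 μL → factor 1550/45 = 34.444
Step 3: 8-fold → factor 8
Overall dilution factor = 14.286 × 34.444 × 8 = 3936.5
Stock = 254 ng/mL × 3936.5 = 9.999 × 10^5 ng/mL = 1.00 mg/mL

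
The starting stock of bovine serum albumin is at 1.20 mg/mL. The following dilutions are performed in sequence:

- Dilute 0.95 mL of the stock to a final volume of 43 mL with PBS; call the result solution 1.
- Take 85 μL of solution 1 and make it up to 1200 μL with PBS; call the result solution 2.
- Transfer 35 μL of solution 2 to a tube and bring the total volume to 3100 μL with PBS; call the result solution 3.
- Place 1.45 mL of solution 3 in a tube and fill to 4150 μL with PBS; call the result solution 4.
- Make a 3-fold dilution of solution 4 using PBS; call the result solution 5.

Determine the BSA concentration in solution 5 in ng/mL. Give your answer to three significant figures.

Step 1: 0.95 mL brought to 43 mL → factor 43/0.95 = 45.263
Step 2: 85 μL brought to 1200 μL → factor 1200/85 = 14.118
Step 3: 35 μL brought to 3100 μL → factor 3100/35 = 88.571
Step 4: 1.45 mL brought to 4150 μL → factor 4.15/1.45 = 2.8621
Step 5: 3-fold → factor 3
Overall dilution factor = 45.263 × 14.118 × 88.571 × 2.8621 × 3 = 4.8596 × 10^5
Final = 1.20 mg/mL / 4.8596 × 10^5 = 2.469 × 10^-6 mg/mL = 2.47 ng/mL

2.47 ng/mL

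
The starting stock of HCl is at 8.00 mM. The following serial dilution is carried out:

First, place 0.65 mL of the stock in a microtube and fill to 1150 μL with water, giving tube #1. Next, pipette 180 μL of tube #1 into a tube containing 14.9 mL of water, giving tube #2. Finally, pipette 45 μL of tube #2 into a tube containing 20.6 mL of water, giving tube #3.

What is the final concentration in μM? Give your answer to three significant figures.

0.118 μM

Step 1: 0.65 mL brought to 1150 μL → factor 1.15/0.65 = 1.7692
Step 2: 180 μL + 14.9 mL = 15080 μL total → factor 15080/180 = 83.778
Step 3: 45 μL + 20.6 mL = 20645 μL total → factor 20645/45 = 458.78
Overall dilution factor = 1.7692 × 83.778 × 458.78 = 68001
Final = 8.00 mM / 68001 = 0.0001176 mM = 0.118 μM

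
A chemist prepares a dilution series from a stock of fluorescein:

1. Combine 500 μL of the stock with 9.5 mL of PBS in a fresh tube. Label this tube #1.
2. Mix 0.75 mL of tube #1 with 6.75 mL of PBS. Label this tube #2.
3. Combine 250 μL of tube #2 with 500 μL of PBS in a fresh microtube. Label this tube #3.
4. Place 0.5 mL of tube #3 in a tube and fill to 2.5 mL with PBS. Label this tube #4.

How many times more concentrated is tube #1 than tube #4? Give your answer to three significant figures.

Step 1: 500 μL + 9.5 mL = 10000 μL total → factor 10000/500 = 20
Step 2: 0.75 mL + 6.75 mL = 7.5 mL total → factor 7.5/0.75 = 10
Step 3: 250 μL + 500 μL = 750 μL total → factor 750/250 = 3
Step 4: 0.5 mL brought to 2.5 mL → factor 2.5/0.5 = 5
Dilution factor to tube #1 = 20; to tube #4 = 3000
[tube #1]/[tube #4] = (factor to tube #4)/(factor to tube #1) = 3000/20 = 150

150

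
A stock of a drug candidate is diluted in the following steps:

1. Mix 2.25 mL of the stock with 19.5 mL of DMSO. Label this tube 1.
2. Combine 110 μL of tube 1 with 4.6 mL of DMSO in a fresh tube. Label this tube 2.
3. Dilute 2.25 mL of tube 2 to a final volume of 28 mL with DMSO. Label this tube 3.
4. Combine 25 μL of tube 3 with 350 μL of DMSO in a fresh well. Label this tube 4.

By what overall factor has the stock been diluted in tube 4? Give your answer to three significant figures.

Step 1: 2.25 mL + 19.5 mL = 21.75 mL total → factor 21.75/2.25 = 9.6667
Step 2: 110 μL + 4.6 mL = 4710 μL total → factor 4710/110 = 42.818
Step 3: 2.25 mL brought to 28 mL → factor 28/2.25 = 12.444
Step 4: 25 μL + 350 μL = 375 μL total → factor 375/25 = 15
Overall dilution factor = 9.6667 × 42.818 × 12.444 × 15 = 77263

7.73 × 10^4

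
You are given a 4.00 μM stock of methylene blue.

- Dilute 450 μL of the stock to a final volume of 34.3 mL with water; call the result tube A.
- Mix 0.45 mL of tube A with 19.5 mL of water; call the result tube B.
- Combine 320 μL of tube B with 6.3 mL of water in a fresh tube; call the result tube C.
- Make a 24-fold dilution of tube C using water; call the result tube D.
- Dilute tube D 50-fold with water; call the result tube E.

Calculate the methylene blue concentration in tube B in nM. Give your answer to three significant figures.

Step 1: 450 μL brought to 34.3 mL → factor 34300/450 = 76.222
Step 2: 0.45 mL + 19.5 mL = 19.95 mL total → factor 19.95/0.45 = 44.333
Dilution factor through tube B = 76.222 × 44.333 = 3379.2
[tube B] = 4.00 μM / 3379.2 = 0.001184 μM = 1.18 nM

1.18 nM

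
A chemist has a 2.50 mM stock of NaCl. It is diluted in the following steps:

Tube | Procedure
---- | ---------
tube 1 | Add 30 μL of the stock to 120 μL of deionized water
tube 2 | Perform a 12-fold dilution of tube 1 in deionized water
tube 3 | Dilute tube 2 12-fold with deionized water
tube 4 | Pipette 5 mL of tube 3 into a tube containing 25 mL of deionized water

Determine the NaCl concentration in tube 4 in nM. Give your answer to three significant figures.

579 nM

Step 1: 30 μL + 120 μL = 150 μL total → factor 150/30 = 5
Step 2: 12-fold → factor 12
Step 3: 12-fold → factor 12
Step 4: 5 mL + 25 mL = 30 mL total → factor 30/5 = 6
Overall dilution factor = 5 × 12 × 12 × 6 = 4320
Final = 2.50 mM / 4320 = 0.0005787 mM = 579 nM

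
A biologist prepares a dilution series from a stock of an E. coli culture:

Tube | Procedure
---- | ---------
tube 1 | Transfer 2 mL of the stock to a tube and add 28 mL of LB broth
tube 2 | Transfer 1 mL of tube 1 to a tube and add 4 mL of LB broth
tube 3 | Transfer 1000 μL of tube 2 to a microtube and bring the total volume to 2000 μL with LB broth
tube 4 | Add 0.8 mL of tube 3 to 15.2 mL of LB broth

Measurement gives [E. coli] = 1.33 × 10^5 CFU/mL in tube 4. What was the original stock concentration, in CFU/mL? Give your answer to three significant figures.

Step 1: 2 mL + 28 mL = 30 mL total → factor 30/2 = 15
Step 2: 1 mL + 4 mL = 5 mL total → factor 5/1 = 5
Step 3: 1000 μL brought to 2000 μL → factor 2000/1000 = 2
Step 4: 0.8 mL + 15.2 mL = 16 mL total → factor 16/0.8 = 20
Overall dilution factor = 15 × 5 × 2 × 20 = 3000
Stock = 1.33 × 10^5 CFU/mL × 3000 = 3.99 × 10^8 CFU/mL

3.99 × 10^8 CFU/mL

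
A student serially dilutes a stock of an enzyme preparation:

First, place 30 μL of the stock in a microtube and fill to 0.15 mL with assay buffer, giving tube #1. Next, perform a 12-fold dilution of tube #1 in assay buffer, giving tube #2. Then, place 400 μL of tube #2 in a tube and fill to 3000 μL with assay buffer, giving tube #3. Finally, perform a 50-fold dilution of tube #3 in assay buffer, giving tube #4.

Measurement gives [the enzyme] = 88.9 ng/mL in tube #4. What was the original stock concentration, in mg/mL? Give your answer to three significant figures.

2.00 mg/mL

Step 1: 30 μL brought to 0.15 mL → factor 150/30 = 5
Step 2: 12-fold → factor 12
Step 3: 400 μL brought to 3000 μL → factor 3000/400 = 7.5
Step 4: 50-fold → factor 50
Overall dilution factor = 5 × 12 × 7.5 × 50 = 22500
Stock = 88.9 ng/mL × 22500 = 2.000 × 10^6 ng/mL = 2.00 mg/mL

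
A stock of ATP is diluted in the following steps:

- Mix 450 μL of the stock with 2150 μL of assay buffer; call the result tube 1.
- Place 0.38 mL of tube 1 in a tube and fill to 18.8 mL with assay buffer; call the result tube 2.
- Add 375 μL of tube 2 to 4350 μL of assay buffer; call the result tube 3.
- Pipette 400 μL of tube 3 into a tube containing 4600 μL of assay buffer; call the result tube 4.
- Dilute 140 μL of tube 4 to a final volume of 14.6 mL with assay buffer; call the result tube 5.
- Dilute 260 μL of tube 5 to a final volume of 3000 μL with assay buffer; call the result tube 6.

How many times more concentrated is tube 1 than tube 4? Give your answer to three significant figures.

Step 1: 450 μL + 2150 μL = 2600 μL total → factor 2600/450 = 5.7778
Step 2: 0.38 mL brought to 18.8 mL → factor 18.8/0.38 = 49.474
Step 3: 375 μL + 4350 μL = 4725 μL total → factor 4725/375 = 12.6
Step 4: 400 μL + 4600 μL = 5000 μL total → factor 5000/400 = 12.5
Dilution factor to tube 1 = 5.7778; to tube 4 = 45021
[tube 1]/[tube 4] = (factor to tube 4)/(factor to tube 1) = 45021/5.7778 = 7.79 × 10^3

7.79 × 10^3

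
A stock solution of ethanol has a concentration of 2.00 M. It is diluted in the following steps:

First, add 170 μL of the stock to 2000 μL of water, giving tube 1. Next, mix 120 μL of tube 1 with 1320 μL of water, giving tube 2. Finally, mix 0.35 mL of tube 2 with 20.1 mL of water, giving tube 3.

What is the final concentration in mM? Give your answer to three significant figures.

0.223 mM

Step 1: 170 μL + 2000 μL = 2170 μL total → factor 2170/170 = 12.765
Step 2: 120 μL + 1320 μL = 1440 μL total → factor 1440/120 = 12
Step 3: 0.35 mL + 20.1 mL = 20.45 mL total → factor 20.45/0.35 = 58.429
Overall dilution factor = 12.765 × 12 × 58.429 = 8949.9
Final = 2.00 M / 8949.9 = 0.0002235 M = 0.223 mM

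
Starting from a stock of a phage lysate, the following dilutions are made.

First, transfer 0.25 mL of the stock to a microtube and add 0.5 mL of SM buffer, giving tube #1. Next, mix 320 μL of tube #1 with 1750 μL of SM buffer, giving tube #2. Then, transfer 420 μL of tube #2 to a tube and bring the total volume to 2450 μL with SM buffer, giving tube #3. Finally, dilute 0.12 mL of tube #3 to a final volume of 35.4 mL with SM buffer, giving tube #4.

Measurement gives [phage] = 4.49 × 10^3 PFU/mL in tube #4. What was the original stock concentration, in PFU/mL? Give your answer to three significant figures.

Step 1: 0.25 mL + 0.5 mL = 0.75 mL total → factor 0.75/0.25 = 3
Step 2: 320 μL + 1750 μL = 2070 μL total → factor 2070/320 = 6.4688
Step 3: 420 μL brought to 2450 μL → factor 2450/420 = 5.8333
Step 4: 0.12 mL brought to 35.4 mL → factor 35.4/0.12 = 295
Overall dilution factor = 3 × 6.4688 × 5.8333 × 295 = 33395
Stock = 4.49 × 10^3 PFU/mL × 33395 = 1.50 × 10^8 PFU/mL

1.50 × 10^8 PFU/mL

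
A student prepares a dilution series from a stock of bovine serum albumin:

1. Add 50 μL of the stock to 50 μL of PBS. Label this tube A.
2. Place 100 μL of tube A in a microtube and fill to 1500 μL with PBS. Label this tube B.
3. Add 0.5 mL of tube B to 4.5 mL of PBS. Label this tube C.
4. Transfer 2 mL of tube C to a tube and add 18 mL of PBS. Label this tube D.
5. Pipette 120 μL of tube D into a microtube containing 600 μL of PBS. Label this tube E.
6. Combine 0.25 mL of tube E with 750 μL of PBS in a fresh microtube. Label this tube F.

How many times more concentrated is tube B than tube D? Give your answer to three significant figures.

Step 1: 50 μL + 50 μL = 100 μL total → factor 100/50 = 2
Step 2: 100 μL brought to 1500 μL → factor 1500/100 = 15
Step 3: 0.5 mL + 4.5 mL = 5 mL total → factor 5/0.5 = 10
Step 4: 2 mL + 18 mL = 20 mL total → factor 20/2 = 10
Dilution factor to tube B = 30; to tube D = 3000
[tube B]/[tube D] = (factor to tube D)/(factor to tube B) = 3000/30 = 100

100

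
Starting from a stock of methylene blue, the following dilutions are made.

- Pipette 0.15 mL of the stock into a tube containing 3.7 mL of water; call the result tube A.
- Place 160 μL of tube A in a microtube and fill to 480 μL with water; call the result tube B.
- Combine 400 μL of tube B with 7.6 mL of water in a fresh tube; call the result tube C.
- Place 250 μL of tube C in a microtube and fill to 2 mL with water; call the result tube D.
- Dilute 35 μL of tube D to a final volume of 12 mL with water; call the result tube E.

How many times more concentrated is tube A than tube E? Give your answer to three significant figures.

1.65 × 10^5

Step 1: 0.15 mL + 3.7 mL = 3.85 mL total → factor 3.85/0.15 = 25.667
Step 2: 160 μL brought to 480 μL → factor 480/160 = 3
Step 3: 400 μL + 7.6 mL = 8000 μL total → factor 8000/400 = 20
Step 4: 250 μL brought to 2 mL → factor 2000/250 = 8
Step 5: 35 μL brought to 12 mL → factor 12000/35 = 342.86
Dilution factor to tube A = 25.667; to tube E = 4.224 × 10^6
[tube A]/[tube E] = (factor to tube E)/(factor to tube A) = 4.224 × 10^6/25.667 = 1.65 × 10^5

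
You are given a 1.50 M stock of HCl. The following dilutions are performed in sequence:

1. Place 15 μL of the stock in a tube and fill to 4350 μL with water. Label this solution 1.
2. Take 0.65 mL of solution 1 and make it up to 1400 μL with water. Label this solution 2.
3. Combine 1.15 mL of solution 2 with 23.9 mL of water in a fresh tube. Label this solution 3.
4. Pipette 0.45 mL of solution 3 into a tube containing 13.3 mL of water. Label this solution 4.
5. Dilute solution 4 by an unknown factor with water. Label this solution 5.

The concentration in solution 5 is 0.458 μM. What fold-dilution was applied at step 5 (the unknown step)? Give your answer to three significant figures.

7.88-fold

Step 1: 15 μL brought to 4350 μL → factor 4350/15 = 290
Step 2: 0.65 mL brought to 1400 μL → factor 1.4/0.65 = 2.1538
Step 3: 1.15 mL + 23.9 mL = 25.05 mL total → factor 25.05/1.15 = 21.783
Step 4: 0.45 mL + 13.3 mL = 13.75 mL total → factor 13.75/0.45 = 30.556
Step 5: unknown factor x
Product of known-step factors = 4.1573 × 10^5
Overall factor = 1.50 M / (0.458 μM) = 3.2751 × 10^6
x = 3.2751 × 10^6 / 4.1573 × 10^5 = 7.88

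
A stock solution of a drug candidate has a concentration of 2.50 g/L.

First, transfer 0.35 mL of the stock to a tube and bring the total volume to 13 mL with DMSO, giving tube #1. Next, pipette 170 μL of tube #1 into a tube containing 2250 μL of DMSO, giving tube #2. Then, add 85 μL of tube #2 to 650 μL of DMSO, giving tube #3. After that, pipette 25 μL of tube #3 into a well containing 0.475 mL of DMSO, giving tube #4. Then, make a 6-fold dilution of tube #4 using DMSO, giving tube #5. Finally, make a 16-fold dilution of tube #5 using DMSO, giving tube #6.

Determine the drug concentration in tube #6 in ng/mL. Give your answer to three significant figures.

Step 1: 0.35 mL brought to 13 mL → factor 13/0.35 = 37.143
Step 2: 170 μL + 2250 μL = 2420 μL total → factor 2420/170 = 14.235
Step 3: 85 μL + 650 μL = 735 μL total → factor 735/85 = 8.6471
Step 4: 25 μL + 0.475 mL = 500 μL total → factor 500/25 = 20
Step 5: 6-fold → factor 6
Step 6: 16-fold → factor 16
Overall dilution factor = 37.143 × 14.235 × 8.6471 × 20 × 6 × 16 = 8.7783 × 10^6
Final = 2.50 g/L / 8.7783 × 10^6 = 2.848 × 10^-7 g/L = 0.285 ng/mL

0.285 ng/mL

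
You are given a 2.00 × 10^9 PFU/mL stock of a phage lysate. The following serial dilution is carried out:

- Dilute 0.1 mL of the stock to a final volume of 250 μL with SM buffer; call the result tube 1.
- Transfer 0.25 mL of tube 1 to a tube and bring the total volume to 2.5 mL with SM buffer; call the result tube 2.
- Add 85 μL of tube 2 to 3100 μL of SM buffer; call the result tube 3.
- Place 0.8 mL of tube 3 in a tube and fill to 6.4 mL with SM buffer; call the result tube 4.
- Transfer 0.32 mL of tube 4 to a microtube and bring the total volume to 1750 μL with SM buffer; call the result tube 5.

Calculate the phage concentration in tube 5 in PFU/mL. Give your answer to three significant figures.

Step 1: 0.1 mL brought to 250 μL → factor 0.25/0.1 = 2.5
Step 2: 0.25 mL brought to 2.5 mL → factor 2.5/0.25 = 10
Step 3: 85 μL + 3100 μL = 3185 μL total → factor 3185/85 = 37.471
Step 4: 0.8 mL brought to 6.4 mL → factor 6.4/0.8 = 8
Step 5: 0.32 mL brought to 1750 μL → factor 1.75/0.32 = 5.4688
Dilution factor through tube 5 = 2.5 × 10 × 37.471 × 8 × 5.4688 = 40983
[tube 5] = 2.00 × 10^9 PFU/mL / 40983 = 4.88 × 10^4 PFU/mL

4.88 × 10^4 PFU/mL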